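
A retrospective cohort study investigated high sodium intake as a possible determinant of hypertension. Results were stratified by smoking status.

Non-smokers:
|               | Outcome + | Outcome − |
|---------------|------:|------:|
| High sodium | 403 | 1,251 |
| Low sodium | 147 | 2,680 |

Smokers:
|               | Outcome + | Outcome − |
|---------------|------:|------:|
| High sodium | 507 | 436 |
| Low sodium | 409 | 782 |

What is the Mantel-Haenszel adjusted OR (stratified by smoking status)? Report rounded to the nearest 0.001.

OR_MH = Σ(aᵢdᵢ/nᵢ) / Σ(bᵢcᵢ/nᵢ), where nᵢ is the stratum total.
Stratum 1 (Non-smokers): n = 4481; a·d/n = 403·2680/4481 = 241.0266; b·c/n = 1251·147/4481 = 41.0393
Stratum 2 (Smokers): n = 2134; a·d/n = 507·782/2134 = 185.7891; b·c/n = 436·409/2134 = 83.5633
OR_MH = (241.0266 + 185.7891) / (41.0393 + 83.5633) = 426.8157 / 124.6025 = 3.42542

3.425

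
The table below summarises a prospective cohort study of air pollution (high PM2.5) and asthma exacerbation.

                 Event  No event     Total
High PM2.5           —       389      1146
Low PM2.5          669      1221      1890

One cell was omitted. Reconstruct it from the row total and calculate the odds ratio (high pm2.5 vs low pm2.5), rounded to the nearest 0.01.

The missing cell is in the exposed row: 1146 − 389 = 757.
So a = 757, b = 389, c = 669, d = 1221.
OR = (a·d)/(b·c) = (757 × 1221) / (389 × 669) = 924297 / 260241 = 3.55170

3.55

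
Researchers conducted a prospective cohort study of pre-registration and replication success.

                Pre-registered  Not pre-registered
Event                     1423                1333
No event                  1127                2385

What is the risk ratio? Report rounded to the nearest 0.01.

Reading the table with exposure as columns: a = 1423 (Pre-registered, case), b = 1127 (Pre-registered, non-case), c = 1333 (Not pre-registered, case), d = 2385.
Risk in exposed = 1423/2550 = 0.55804; risk in unexposed = 1333/3718 = 0.35853.
RR = 0.55804 / 0.35853 = 1.55648
The risk among the exposed is 1.56 times that among the unexposed.

1.56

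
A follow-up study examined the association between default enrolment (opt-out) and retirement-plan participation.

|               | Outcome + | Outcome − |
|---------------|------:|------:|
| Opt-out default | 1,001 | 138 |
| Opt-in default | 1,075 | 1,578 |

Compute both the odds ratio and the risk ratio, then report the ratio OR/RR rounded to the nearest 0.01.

Cells: a = 1001, b = 138, c = 1075, d = 1578.
OR = (1001·1578)/(138·1075) = 1579578/148350 = 10.64764
Risk in exposed = 1001/1139 = 0.87884; risk in unexposed = 1075/2653 = 0.40520; RR = 2.16890
OR/RR = 10.64764 / 2.16890 = 4.90924
The outcome is not rare, so the OR lies further from 1 than the RR.

4.91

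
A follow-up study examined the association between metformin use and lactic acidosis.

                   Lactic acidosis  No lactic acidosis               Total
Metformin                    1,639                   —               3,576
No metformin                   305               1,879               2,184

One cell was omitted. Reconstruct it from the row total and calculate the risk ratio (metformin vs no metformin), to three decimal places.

The missing cell is in the exposed row: 3576 − 1639 = 1937.
So a = 1639, b = 1937, c = 305, d = 1879.
RR = [a/(a+b)] / [c/(c+d)] = (1639/3576) / (305/2184) = 0.45833/0.13965 = 3.28197

3.282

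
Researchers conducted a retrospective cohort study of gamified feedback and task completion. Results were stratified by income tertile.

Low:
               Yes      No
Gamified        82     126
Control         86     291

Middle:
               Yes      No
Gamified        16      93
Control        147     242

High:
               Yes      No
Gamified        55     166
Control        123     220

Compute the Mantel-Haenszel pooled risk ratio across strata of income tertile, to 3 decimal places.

0.890

RR_MH = Σ(aᵢ·n₀ᵢ/nᵢ) / Σ(cᵢ·n₁ᵢ/nᵢ), with n₁ᵢ = aᵢ+bᵢ (exposed), n₀ᵢ = cᵢ+dᵢ (unexposed), nᵢ = n₁ᵢ+n₀ᵢ.
Stratum 1 (Low): n₁ = 208, n₀ = 377, n = 585; a·n₀/n = 82·377/585 = 52.8444; c·n₁/n = 86·208/585 = 30.5778
Stratum 2 (Middle): n₁ = 109, n₀ = 389, n = 498; a·n₀/n = 16·389/498 = 12.4980; c·n₁/n = 147·109/498 = 32.1747
Stratum 3 (High): n₁ = 221, n₀ = 343, n = 564; a·n₀/n = 55·343/564 = 33.4486; c·n₁/n = 123·221/564 = 48.1968
RR_MH = (52.8444 + 12.4980 + 33.4486) / (30.5778 + 32.1747 + 48.1968) = 98.7910 / 110.9493 = 0.89042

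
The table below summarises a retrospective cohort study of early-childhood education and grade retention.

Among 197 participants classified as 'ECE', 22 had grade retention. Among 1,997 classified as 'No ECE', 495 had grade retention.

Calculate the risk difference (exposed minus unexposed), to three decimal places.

-0.136

From the description: a = 22, b = 175, c = 495, d = 1502.
Risk in exposed = 22/197 = 0.111675; risk in unexposed = 495/1997 = 0.247872.
Risk difference = 0.111675 − 0.247872 = -0.136197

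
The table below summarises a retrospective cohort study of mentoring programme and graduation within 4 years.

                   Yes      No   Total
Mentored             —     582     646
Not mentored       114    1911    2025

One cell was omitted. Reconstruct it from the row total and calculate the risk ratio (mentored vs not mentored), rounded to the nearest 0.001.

The missing cell is in the exposed row: 646 − 582 = 64.
So a = 64, b = 582, c = 114, d = 1911.
RR = [a/(a+b)] / [c/(c+d)] = (64/646) / (114/2025) = 0.09907/0.05630 = 1.75982

1.760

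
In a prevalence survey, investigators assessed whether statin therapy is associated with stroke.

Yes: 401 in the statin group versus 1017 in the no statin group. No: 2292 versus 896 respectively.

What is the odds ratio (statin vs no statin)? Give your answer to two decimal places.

From the description: a = 401, b = 2292, c = 1017, d = 896.
OR = (a·d)/(b·c) = (401 × 896) / (2292 × 1017) = 359296 / 2330964 = 0.15414
Exposure is associated with lower odds of stroke (OR = 0.15 < 1).

0.15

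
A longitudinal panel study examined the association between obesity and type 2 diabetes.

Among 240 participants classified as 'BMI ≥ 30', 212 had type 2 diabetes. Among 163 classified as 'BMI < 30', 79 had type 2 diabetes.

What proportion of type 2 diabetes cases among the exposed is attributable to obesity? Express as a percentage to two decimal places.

45.13

From the description: a = 212, b = 28, c = 79, d = 84.
Risk in exposed = 212/240 = 0.88333; risk in unexposed = 79/163 = 0.48466.
RR = 0.88333/0.48466 = 1.82257
AR% = (RR − 1)/RR × 100 = (1.82257 − 1)/1.82257 × 100 = 45.1325%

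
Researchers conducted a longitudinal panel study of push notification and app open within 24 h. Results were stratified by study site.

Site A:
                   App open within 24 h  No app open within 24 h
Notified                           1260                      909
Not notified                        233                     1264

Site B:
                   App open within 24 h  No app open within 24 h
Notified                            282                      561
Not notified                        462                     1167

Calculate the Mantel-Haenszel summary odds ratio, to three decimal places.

3.490

OR_MH = Σ(aᵢdᵢ/nᵢ) / Σ(bᵢcᵢ/nᵢ), where nᵢ is the stratum total.
Stratum 1 (Site A): n = 3666; a·d/n = 1260·1264/3666 = 434.4354; b·c/n = 909·233/3666 = 57.7733
Stratum 2 (Site B): n = 2472; a·d/n = 282·1167/2472 = 133.1286; b·c/n = 561·462/2472 = 104.8471
OR_MH = (434.4354 + 133.1286) / (57.7733 + 104.8471) = 567.5640 / 162.6204 = 3.49012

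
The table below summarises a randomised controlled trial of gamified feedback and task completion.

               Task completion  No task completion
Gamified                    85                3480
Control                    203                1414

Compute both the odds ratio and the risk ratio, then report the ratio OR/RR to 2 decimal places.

Cells: a = 85, b = 3480, c = 203, d = 1414.
OR = (85·1414)/(3480·203) = 120190/706440 = 0.17013
Risk in exposed = 85/3565 = 0.02384; risk in unexposed = 203/1617 = 0.12554; RR = 0.18992
OR/RR = 0.17013 / 0.18992 = 0.89582
The outcome is not rare, so the OR lies further from 1 than the RR.

0.90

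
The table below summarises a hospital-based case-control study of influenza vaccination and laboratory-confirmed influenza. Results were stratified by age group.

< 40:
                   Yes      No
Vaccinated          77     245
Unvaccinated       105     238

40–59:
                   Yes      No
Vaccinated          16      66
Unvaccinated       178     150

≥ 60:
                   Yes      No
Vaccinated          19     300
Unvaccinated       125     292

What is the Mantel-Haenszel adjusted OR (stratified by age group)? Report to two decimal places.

OR_MH = Σ(aᵢdᵢ/nᵢ) / Σ(bᵢcᵢ/nᵢ), where nᵢ is the stratum total.
Stratum 1 (< 40): n = 665; a·d/n = 77·238/665 = 27.5579; b·c/n = 245·105/665 = 38.6842
Stratum 2 (40–59): n = 410; a·d/n = 16·150/410 = 5.8537; b·c/n = 66·178/410 = 28.6537
Stratum 3 (≥ 60): n = 736; a·d/n = 19·292/736 = 7.5380; b·c/n = 300·125/736 = 50.9511
OR_MH = (27.5579 + 5.8537 + 7.5380) / (38.6842 + 28.6537 + 50.9511) = 40.9496 / 118.2890 = 0.34618

0.35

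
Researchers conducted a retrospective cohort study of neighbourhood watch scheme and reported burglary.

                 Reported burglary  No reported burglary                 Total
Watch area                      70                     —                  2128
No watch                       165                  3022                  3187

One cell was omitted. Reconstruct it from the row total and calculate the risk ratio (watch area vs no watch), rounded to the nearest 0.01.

The missing cell is in the exposed row: 2128 − 70 = 2058.
So a = 70, b = 2058, c = 165, d = 3022.
RR = [a/(a+b)] / [c/(c+d)] = (70/2128) / (165/3187) = 0.03289/0.05177 = 0.63537

0.64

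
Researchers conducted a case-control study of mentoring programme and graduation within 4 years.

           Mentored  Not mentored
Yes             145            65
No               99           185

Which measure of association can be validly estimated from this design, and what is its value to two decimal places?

4.17

Reading the table with exposure as columns: a = 145 (Mentored, case), b = 99 (Mentored, non-case), c = 65 (Not mentored, case), d = 185.
This is a case-control study: participants were sampled on outcome status, so risks in the source population cannot be estimated directly — relative risk is not valid here. The odds ratio is the appropriate measure.
OR = (a·d)/(b·c) = (145 × 185) / (99 × 65) = 26825 / 6435 = 4.16861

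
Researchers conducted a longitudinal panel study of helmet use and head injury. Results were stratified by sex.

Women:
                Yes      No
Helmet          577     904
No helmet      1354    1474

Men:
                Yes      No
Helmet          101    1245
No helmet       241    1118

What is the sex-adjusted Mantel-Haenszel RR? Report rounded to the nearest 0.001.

RR_MH = Σ(aᵢ·n₀ᵢ/nᵢ) / Σ(cᵢ·n₁ᵢ/nᵢ), with n₁ᵢ = aᵢ+bᵢ (exposed), n₀ᵢ = cᵢ+dᵢ (unexposed), nᵢ = n₁ᵢ+n₀ᵢ.
Stratum 1 (Women): n₁ = 1481, n₀ = 2828, n = 4309; a·n₀/n = 577·2828/4309 = 378.6855; c·n₁/n = 1354·1481/4309 = 465.3688
Stratum 2 (Men): n₁ = 1346, n₀ = 1359, n = 2705; a·n₀/n = 101·1359/2705 = 50.7427; c·n₁/n = 241·1346/2705 = 119.9209
RR_MH = (378.6855 + 50.7427) / (465.3688 + 119.9209) = 429.4282 / 585.2897 = 0.73370

0.734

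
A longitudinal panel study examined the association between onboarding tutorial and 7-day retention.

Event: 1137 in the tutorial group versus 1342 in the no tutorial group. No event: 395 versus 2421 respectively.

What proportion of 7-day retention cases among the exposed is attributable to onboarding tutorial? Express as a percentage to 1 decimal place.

51.9

From the description: a = 1137, b = 395, c = 1342, d = 2421.
Risk in exposed = 1137/1532 = 0.74217; risk in unexposed = 1342/3763 = 0.35663.
RR = 0.74217/0.35663 = 2.08105
AR% = (RR − 1)/RR × 100 = (2.08105 − 1)/2.08105 × 100 = 51.9474%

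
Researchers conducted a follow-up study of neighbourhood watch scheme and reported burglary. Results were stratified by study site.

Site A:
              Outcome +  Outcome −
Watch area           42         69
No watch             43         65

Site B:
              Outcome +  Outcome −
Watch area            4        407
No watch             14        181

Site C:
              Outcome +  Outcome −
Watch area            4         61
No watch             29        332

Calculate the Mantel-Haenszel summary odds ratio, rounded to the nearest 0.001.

0.619

OR_MH = Σ(aᵢdᵢ/nᵢ) / Σ(bᵢcᵢ/nᵢ), where nᵢ is the stratum total.
Stratum 1 (Site A): n = 219; a·d/n = 42·65/219 = 12.4658; b·c/n = 69·43/219 = 13.5479
Stratum 2 (Site B): n = 606; a·d/n = 4·181/606 = 1.1947; b·c/n = 407·14/606 = 9.4026
Stratum 3 (Site C): n = 426; a·d/n = 4·332/426 = 3.1174; b·c/n = 61·29/426 = 4.1526
OR_MH = (12.4658 + 1.1947 + 3.1174) / (13.5479 + 9.4026 + 4.1526) = 16.7778 / 27.1032 = 0.61904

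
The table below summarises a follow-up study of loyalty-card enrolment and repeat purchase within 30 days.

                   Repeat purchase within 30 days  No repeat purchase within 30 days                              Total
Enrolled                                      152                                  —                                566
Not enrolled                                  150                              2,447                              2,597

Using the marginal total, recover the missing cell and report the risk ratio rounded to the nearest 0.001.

The missing cell is in the exposed row: 566 − 152 = 414.
So a = 152, b = 414, c = 150, d = 2447.
RR = [a/(a+b)] / [c/(c+d)] = (152/566) / (150/2597) = 0.26855/0.05776 = 4.64952

4.650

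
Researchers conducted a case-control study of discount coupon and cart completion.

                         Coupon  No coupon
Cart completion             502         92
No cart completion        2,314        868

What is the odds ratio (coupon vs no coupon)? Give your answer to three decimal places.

2.047

Reading the table with exposure as columns: a = 502 (Coupon, case), b = 2314 (Coupon, non-case), c = 92 (No coupon, case), d = 868.
OR = (a·d)/(b·c) = (502 × 868) / (2314 × 92) = 435736 / 212888 = 2.04679
The odds of cart completion are about 2.05 times as high in the coupon group.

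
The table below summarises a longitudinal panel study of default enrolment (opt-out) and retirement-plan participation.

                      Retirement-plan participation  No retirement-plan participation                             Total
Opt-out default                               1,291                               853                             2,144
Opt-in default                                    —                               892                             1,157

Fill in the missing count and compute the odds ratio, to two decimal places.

5.09

The missing cell is in the unexposed row: 1157 − 892 = 265.
So a = 1291, b = 853, c = 265, d = 892.
OR = (a·d)/(b·c) = (1291 × 892) / (853 × 265) = 1151572 / 226045 = 5.09444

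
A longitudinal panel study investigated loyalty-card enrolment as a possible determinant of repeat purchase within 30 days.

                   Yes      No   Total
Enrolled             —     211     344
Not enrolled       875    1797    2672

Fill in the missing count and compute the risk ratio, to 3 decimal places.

The missing cell is in the exposed row: 344 − 211 = 133.
So a = 133, b = 211, c = 875, d = 1797.
RR = [a/(a+b)] / [c/(c+d)] = (133/344) / (875/2672) = 0.38663/0.32747 = 1.18065

1.181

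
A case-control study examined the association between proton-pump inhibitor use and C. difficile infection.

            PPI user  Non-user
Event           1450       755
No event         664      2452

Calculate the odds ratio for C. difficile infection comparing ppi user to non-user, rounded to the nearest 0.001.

7.092

Reading the table with exposure as columns: a = 1450 (PPI user, case), b = 664 (PPI user, non-case), c = 755 (Non-user, case), d = 2452.
OR = (a·d)/(b·c) = (1450 × 2452) / (664 × 755) = 3555400 / 501320 = 7.09208
The odds of C. difficile infection are about 7.09 times as high in the ppi user group.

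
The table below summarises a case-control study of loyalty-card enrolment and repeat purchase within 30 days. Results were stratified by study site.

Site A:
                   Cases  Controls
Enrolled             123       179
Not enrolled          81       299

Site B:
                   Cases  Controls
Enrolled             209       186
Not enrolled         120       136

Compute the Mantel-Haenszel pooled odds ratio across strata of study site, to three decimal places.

1.757

OR_MH = Σ(aᵢdᵢ/nᵢ) / Σ(bᵢcᵢ/nᵢ), where nᵢ is the stratum total.
Stratum 1 (Site A): n = 682; a·d/n = 123·299/682 = 53.9252; b·c/n = 179·81/682 = 21.2595
Stratum 2 (Site B): n = 651; a·d/n = 209·136/651 = 43.6621; b·c/n = 186·120/651 = 34.2857
OR_MH = (53.9252 + 43.6621) / (21.2595 + 34.2857) = 97.5873 / 55.5452 = 1.75690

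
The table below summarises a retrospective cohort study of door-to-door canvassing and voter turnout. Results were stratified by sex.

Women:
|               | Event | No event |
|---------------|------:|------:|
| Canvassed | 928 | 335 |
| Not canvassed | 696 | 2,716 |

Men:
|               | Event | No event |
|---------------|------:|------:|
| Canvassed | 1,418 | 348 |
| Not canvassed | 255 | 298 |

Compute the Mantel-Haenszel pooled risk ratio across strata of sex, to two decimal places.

2.66

RR_MH = Σ(aᵢ·n₀ᵢ/nᵢ) / Σ(cᵢ·n₁ᵢ/nᵢ), with n₁ᵢ = aᵢ+bᵢ (exposed), n₀ᵢ = cᵢ+dᵢ (unexposed), nᵢ = n₁ᵢ+n₀ᵢ.
Stratum 1 (Women): n₁ = 1263, n₀ = 3412, n = 4675; a·n₀/n = 928·3412/4675 = 677.2911; c·n₁/n = 696·1263/4675 = 188.0317
Stratum 2 (Men): n₁ = 1766, n₀ = 553, n = 2319; a·n₀/n = 1418·553/2319 = 338.1432; c·n₁/n = 255·1766/2319 = 194.1915
RR_MH = (677.2911 + 338.1432) / (188.0317 + 194.1915) = 1015.4343 / 382.2231 = 2.65665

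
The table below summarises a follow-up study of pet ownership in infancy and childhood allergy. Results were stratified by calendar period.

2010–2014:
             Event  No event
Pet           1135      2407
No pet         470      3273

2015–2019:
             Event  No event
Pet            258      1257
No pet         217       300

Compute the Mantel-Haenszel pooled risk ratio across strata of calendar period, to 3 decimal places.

1.662

RR_MH = Σ(aᵢ·n₀ᵢ/nᵢ) / Σ(cᵢ·n₁ᵢ/nᵢ), with n₁ᵢ = aᵢ+bᵢ (exposed), n₀ᵢ = cᵢ+dᵢ (unexposed), nᵢ = n₁ᵢ+n₀ᵢ.
Stratum 1 (2010–2014): n₁ = 3542, n₀ = 3743, n = 7285; a·n₀/n = 1135·3743/7285 = 583.1579; c·n₁/n = 470·3542/7285 = 228.5161
Stratum 2 (2015–2019): n₁ = 1515, n₀ = 517, n = 2032; a·n₀/n = 258·517/2032 = 65.6427; c·n₁/n = 217·1515/2032 = 161.7889
RR_MH = (583.1579 + 65.6427) / (228.5161 + 161.7889) = 648.8006 / 390.3050 = 1.66229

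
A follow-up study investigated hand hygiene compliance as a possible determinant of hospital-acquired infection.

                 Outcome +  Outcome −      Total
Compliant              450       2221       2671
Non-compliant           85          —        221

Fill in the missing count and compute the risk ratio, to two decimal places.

0.44

The missing cell is in the unexposed row: 221 − 85 = 136.
So a = 450, b = 2221, c = 85, d = 136.
RR = [a/(a+b)] / [c/(c+d)] = (450/2671) / (85/221) = 0.16848/0.38462 = 0.43804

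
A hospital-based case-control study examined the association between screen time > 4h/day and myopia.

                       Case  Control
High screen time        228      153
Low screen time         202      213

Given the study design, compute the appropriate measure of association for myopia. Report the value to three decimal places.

Cells: a = 228, b = 153, c = 202, d = 213.
This is a hospital-based case-control study: participants were sampled on outcome status, so risks in the source population cannot be estimated directly — relative risk is not valid here. The odds ratio is the appropriate measure.
OR = (a·d)/(b·c) = (228 × 213) / (153 × 202) = 48564 / 30906 = 1.57135

1.571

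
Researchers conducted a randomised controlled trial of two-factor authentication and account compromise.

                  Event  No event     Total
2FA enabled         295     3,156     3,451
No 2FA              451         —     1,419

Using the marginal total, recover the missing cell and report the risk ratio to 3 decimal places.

The missing cell is in the unexposed row: 1419 − 451 = 968.
So a = 295, b = 3156, c = 451, d = 968.
RR = [a/(a+b)] / [c/(c+d)] = (295/3451) / (451/1419) = 0.08548/0.31783 = 0.26896

0.269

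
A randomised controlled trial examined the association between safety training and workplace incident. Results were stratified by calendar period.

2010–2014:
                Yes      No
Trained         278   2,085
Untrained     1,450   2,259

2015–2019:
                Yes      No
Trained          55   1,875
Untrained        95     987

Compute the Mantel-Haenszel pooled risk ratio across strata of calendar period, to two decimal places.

RR_MH = Σ(aᵢ·n₀ᵢ/nᵢ) / Σ(cᵢ·n₁ᵢ/nᵢ), with n₁ᵢ = aᵢ+bᵢ (exposed), n₀ᵢ = cᵢ+dᵢ (unexposed), nᵢ = n₁ᵢ+n₀ᵢ.
Stratum 1 (2010–2014): n₁ = 2363, n₀ = 3709, n = 6072; a·n₀/n = 278·3709/6072 = 169.8126; c·n₁/n = 1450·2363/6072 = 564.2869
Stratum 2 (2015–2019): n₁ = 1930, n₀ = 1082, n = 3012; a·n₀/n = 55·1082/3012 = 19.7576; c·n₁/n = 95·1930/3012 = 60.8732
RR_MH = (169.8126 + 19.7576) / (564.2869 + 60.8732) = 189.5702 / 625.1601 = 0.30323

0.30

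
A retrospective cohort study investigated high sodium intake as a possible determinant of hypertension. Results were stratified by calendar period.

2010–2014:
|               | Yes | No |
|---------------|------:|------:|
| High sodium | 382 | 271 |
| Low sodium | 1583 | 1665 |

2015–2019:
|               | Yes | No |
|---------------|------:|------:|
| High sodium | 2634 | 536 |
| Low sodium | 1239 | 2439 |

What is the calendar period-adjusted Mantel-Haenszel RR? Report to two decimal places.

2.07

RR_MH = Σ(aᵢ·n₀ᵢ/nᵢ) / Σ(cᵢ·n₁ᵢ/nᵢ), with n₁ᵢ = aᵢ+bᵢ (exposed), n₀ᵢ = cᵢ+dᵢ (unexposed), nᵢ = n₁ᵢ+n₀ᵢ.
Stratum 1 (2010–2014): n₁ = 653, n₀ = 3248, n = 3901; a·n₀/n = 382·3248/3901 = 318.0559; c·n₁/n = 1583·653/3901 = 264.9831
Stratum 2 (2015–2019): n₁ = 3170, n₀ = 3678, n = 6848; a·n₀/n = 2634·3678/6848 = 1414.6980; c·n₁/n = 1239·3170/6848 = 573.5441
RR_MH = (318.0559 + 1414.6980) / (264.9831 + 573.5441) = 1732.7539 / 838.5272 = 2.06643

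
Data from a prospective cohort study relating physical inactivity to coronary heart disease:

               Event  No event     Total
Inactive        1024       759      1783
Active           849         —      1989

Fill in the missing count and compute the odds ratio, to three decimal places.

1.812

The missing cell is in the unexposed row: 1989 − 849 = 1140.
So a = 1024, b = 759, c = 849, d = 1140.
OR = (a·d)/(b·c) = (1024 × 1140) / (759 × 849) = 1167360 / 644391 = 1.81157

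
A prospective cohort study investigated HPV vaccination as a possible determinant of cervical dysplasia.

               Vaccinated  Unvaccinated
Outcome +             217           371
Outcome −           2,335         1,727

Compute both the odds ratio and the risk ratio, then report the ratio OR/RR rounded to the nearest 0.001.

0.900

Reading the table with exposure as columns: a = 217 (Vaccinated, case), b = 2335 (Vaccinated, non-case), c = 371 (Unvaccinated, case), d = 1727.
OR = (217·1727)/(2335·371) = 374759/866285 = 0.43260
Risk in exposed = 217/2552 = 0.08503; risk in unexposed = 371/2098 = 0.17684; RR = 0.48085
OR/RR = 0.43260 / 0.48085 = 0.89966
The outcome is not rare, so the OR lies further from 1 than the RR.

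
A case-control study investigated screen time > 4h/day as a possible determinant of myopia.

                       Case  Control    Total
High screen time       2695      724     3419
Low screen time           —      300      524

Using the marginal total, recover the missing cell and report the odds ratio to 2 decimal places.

4.99

The missing cell is in the unexposed row: 524 − 300 = 224.
So a = 2695, b = 724, c = 224, d = 300.
OR = (a·d)/(b·c) = (2695 × 300) / (724 × 224) = 808500 / 162176 = 4.98532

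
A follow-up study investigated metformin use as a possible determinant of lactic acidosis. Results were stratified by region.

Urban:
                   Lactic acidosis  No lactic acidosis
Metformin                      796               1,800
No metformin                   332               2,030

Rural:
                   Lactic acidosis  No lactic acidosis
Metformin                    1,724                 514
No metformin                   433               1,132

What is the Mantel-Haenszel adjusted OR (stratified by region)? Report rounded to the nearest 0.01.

4.69

OR_MH = Σ(aᵢdᵢ/nᵢ) / Σ(bᵢcᵢ/nᵢ), where nᵢ is the stratum total.
Stratum 1 (Urban): n = 4958; a·d/n = 796·2030/4958 = 325.9137; b·c/n = 1800·332/4958 = 120.5325
Stratum 2 (Rural): n = 3803; a·d/n = 1724·1132/3803 = 513.1654; b·c/n = 514·433/3803 = 58.5227
OR_MH = (325.9137 + 513.1654) / (120.5325 + 58.5227) = 839.0791 / 179.0552 = 4.68615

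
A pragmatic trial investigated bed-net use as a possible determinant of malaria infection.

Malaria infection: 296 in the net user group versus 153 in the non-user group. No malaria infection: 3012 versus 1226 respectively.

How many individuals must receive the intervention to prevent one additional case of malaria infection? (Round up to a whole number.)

Risk in treated group = 296/3308 = 0.08948; risk in control = 153/1379 = 0.11095.
Absolute risk reduction = 0.11095 − 0.08948 = 0.02147
NNT = 1 / ARR = 1 / 0.02147 = 46.577 → round up → 47

47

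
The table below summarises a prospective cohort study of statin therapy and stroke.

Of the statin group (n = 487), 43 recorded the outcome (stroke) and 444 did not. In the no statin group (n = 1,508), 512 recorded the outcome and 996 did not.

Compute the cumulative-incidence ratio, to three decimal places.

From the description: a = 43, b = 444, c = 512, d = 996.
Risk in exposed = 43/487 = 0.08830; risk in unexposed = 512/1508 = 0.33952.
RR = 0.08830 / 0.33952 = 0.26006
The risk is 74% lower among the exposed than among the unexposed.

0.260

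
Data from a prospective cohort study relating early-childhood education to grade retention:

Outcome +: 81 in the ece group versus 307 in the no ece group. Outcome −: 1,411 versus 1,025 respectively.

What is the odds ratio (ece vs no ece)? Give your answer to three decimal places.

0.192

From the description: a = 81, b = 1411, c = 307, d = 1025.
OR = (a·d)/(b·c) = (81 × 1025) / (1411 × 307) = 83025 / 433177 = 0.19167
Exposure is associated with lower odds of grade retention (OR = 0.19 < 1).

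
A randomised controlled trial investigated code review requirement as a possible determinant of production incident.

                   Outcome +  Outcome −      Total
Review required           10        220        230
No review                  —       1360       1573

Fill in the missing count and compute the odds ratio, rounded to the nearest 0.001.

0.290

The missing cell is in the unexposed row: 1573 − 1360 = 213.
So a = 10, b = 220, c = 213, d = 1360.
OR = (a·d)/(b·c) = (10 × 1360) / (220 × 213) = 13600 / 46860 = 0.29023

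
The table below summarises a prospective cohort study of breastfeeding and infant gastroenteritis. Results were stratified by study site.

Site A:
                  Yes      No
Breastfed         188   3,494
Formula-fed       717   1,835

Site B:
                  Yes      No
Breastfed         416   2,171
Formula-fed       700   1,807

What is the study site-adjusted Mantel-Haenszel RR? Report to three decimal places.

0.362

RR_MH = Σ(aᵢ·n₀ᵢ/nᵢ) / Σ(cᵢ·n₁ᵢ/nᵢ), with n₁ᵢ = aᵢ+bᵢ (exposed), n₀ᵢ = cᵢ+dᵢ (unexposed), nᵢ = n₁ᵢ+n₀ᵢ.
Stratum 1 (Site A): n₁ = 3682, n₀ = 2552, n = 6234; a·n₀/n = 188·2552/6234 = 76.9612; c·n₁/n = 717·3682/6234 = 423.4832
Stratum 2 (Site B): n₁ = 2587, n₀ = 2507, n = 5094; a·n₀/n = 416·2507/5094 = 204.7334; c·n₁/n = 700·2587/5094 = 355.4967
RR_MH = (76.9612 + 204.7334) / (423.4832 + 355.4967) = 281.6946 / 778.9798 = 0.36162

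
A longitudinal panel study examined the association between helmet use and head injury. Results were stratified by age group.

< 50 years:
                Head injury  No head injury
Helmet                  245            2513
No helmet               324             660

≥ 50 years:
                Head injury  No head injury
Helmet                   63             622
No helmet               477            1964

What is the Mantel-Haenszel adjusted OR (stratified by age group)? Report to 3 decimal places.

OR_MH = Σ(aᵢdᵢ/nᵢ) / Σ(bᵢcᵢ/nᵢ), where nᵢ is the stratum total.
Stratum 1 (< 50 years): n = 3742; a·d/n = 245·660/3742 = 43.2122; b·c/n = 2513·324/3742 = 217.5874
Stratum 2 (≥ 50 years): n = 3126; a·d/n = 63·1964/3126 = 39.5816; b·c/n = 622·477/3126 = 94.9117
OR_MH = (43.2122 + 39.5816) / (217.5874 + 94.9117) = 82.7938 / 312.4991 = 0.26494

0.265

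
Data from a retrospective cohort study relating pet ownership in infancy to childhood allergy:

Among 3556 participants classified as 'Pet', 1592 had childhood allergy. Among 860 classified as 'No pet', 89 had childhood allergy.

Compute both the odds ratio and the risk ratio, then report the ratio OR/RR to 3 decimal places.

From the description: a = 1592, b = 1964, c = 89, d = 771.
OR = (1592·771)/(1964·89) = 1227432/174796 = 7.02208
Risk in exposed = 1592/3556 = 0.44769; risk in unexposed = 89/860 = 0.10349; RR = 4.32603
OR/RR = 7.02208 / 4.32603 = 1.62322
The outcome is not rare, so the OR lies further from 1 than the RR.

1.623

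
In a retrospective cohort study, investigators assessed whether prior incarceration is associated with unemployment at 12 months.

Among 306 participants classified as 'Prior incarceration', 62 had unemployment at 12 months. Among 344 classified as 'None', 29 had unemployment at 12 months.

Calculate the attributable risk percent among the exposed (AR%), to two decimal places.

58.39

From the description: a = 62, b = 244, c = 29, d = 315.
Risk in exposed = 62/306 = 0.20261; risk in unexposed = 29/344 = 0.08430.
RR = 0.20261/0.08430 = 2.40343
AR% = (RR − 1)/RR × 100 = (2.40343 − 1)/2.40343 × 100 = 58.3927%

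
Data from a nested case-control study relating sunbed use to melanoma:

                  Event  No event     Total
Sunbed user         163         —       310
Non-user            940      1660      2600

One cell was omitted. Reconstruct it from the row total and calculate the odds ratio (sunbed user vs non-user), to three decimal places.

1.958

The missing cell is in the exposed row: 310 − 163 = 147.
So a = 163, b = 147, c = 940, d = 1660.
OR = (a·d)/(b·c) = (163 × 1660) / (147 × 940) = 270580 / 138180 = 1.95817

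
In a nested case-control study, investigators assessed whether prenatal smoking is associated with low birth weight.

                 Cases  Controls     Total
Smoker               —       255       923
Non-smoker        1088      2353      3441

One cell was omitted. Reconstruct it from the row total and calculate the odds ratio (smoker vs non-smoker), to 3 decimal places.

5.665

The missing cell is in the exposed row: 923 − 255 = 668.
So a = 668, b = 255, c = 1088, d = 2353.
OR = (a·d)/(b·c) = (668 × 2353) / (255 × 1088) = 1571804 / 277440 = 5.66538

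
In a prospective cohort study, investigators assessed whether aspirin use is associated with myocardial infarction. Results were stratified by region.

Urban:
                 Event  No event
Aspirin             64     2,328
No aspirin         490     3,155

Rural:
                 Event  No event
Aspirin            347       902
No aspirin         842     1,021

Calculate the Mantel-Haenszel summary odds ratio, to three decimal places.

OR_MH = Σ(aᵢdᵢ/nᵢ) / Σ(bᵢcᵢ/nᵢ), where nᵢ is the stratum total.
Stratum 1 (Urban): n = 6037; a·d/n = 64·3155/6037 = 33.4471; b·c/n = 2328·490/6037 = 188.9548
Stratum 2 (Rural): n = 3112; a·d/n = 347·1021/3112 = 113.8454; b·c/n = 902·842/3112 = 244.0501
OR_MH = (33.4471 + 113.8454) / (188.9548 + 244.0501) = 147.2925 / 433.0049 = 0.34016

0.340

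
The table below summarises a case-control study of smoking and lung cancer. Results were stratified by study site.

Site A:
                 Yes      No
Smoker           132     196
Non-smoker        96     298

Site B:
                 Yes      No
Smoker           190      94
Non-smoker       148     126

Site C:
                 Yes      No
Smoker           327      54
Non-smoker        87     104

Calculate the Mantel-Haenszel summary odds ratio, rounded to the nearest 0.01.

OR_MH = Σ(aᵢdᵢ/nᵢ) / Σ(bᵢcᵢ/nᵢ), where nᵢ is the stratum total.
Stratum 1 (Site A): n = 722; a·d/n = 132·298/722 = 54.4820; b·c/n = 196·96/722 = 26.0609
Stratum 2 (Site B): n = 558; a·d/n = 190·126/558 = 42.9032; b·c/n = 94·148/558 = 24.9319
Stratum 3 (Site C): n = 572; a·d/n = 327·104/572 = 59.4545; b·c/n = 54·87/572 = 8.2133
OR_MH = (54.4820 + 42.9032 + 59.4545) / (26.0609 + 24.9319 + 8.2133) = 156.8398 / 59.2061 = 2.64905

2.65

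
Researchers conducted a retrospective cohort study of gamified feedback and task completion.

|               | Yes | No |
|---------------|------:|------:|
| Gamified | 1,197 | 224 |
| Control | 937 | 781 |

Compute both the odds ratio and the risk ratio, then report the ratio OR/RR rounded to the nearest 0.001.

2.884

Cells: a = 1197, b = 224, c = 937, d = 781.
OR = (1197·781)/(224·937) = 934857/209888 = 4.45408
Risk in exposed = 1197/1421 = 0.84236; risk in unexposed = 937/1718 = 0.54540; RR = 1.54448
OR/RR = 4.45408 / 1.54448 = 2.88386
The outcome is not rare, so the OR lies further from 1 than the RR.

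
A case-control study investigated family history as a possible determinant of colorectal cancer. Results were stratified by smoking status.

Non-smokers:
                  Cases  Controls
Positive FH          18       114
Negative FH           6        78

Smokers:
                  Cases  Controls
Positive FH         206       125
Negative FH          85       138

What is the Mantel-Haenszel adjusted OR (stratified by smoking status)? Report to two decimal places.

OR_MH = Σ(aᵢdᵢ/nᵢ) / Σ(bᵢcᵢ/nᵢ), where nᵢ is the stratum total.
Stratum 1 (Non-smokers): n = 216; a·d/n = 18·78/216 = 6.5000; b·c/n = 114·6/216 = 3.1667
Stratum 2 (Smokers): n = 554; a·d/n = 206·138/554 = 51.3141; b·c/n = 125·85/554 = 19.1787
OR_MH = (6.5000 + 51.3141) / (3.1667 + 19.1787) = 57.8141 / 22.3454 = 2.58730

2.59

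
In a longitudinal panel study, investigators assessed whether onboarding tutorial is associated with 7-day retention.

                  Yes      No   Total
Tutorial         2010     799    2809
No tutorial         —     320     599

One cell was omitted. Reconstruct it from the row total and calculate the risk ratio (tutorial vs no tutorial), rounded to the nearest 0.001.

The missing cell is in the unexposed row: 599 − 320 = 279.
So a = 2010, b = 799, c = 279, d = 320.
RR = [a/(a+b)] / [c/(c+d)] = (2010/2809) / (279/599) = 0.71556/0.46578 = 1.53627

1.536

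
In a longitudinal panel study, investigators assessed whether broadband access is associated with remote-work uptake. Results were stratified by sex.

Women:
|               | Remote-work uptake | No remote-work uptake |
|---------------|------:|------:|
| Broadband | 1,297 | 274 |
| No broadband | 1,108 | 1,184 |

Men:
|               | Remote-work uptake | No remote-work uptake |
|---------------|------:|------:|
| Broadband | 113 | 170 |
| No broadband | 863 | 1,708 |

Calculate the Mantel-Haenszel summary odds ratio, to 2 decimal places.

OR_MH = Σ(aᵢdᵢ/nᵢ) / Σ(bᵢcᵢ/nᵢ), where nᵢ is the stratum total.
Stratum 1 (Women): n = 3863; a·d/n = 1297·1184/3863 = 397.5273; b·c/n = 274·1108/3863 = 78.5897
Stratum 2 (Men): n = 2854; a·d/n = 113·1708/2854 = 67.6258; b·c/n = 170·863/2854 = 51.4050
OR_MH = (397.5273 + 67.6258) / (78.5897 + 51.4050) = 465.1531 / 129.9947 = 3.57825

3.58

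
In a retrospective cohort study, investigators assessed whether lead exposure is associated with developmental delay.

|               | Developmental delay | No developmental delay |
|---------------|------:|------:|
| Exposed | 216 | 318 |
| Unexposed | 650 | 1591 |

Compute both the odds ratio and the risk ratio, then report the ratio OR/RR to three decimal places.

1.192

Cells: a = 216, b = 318, c = 650, d = 1591.
OR = (216·1591)/(318·650) = 343656/206700 = 1.66258
Risk in exposed = 216/534 = 0.40449; risk in unexposed = 650/2241 = 0.29005; RR = 1.39457
OR/RR = 1.66258 / 1.39457 = 1.19218
The outcome is not rare, so the OR lies further from 1 than the RR.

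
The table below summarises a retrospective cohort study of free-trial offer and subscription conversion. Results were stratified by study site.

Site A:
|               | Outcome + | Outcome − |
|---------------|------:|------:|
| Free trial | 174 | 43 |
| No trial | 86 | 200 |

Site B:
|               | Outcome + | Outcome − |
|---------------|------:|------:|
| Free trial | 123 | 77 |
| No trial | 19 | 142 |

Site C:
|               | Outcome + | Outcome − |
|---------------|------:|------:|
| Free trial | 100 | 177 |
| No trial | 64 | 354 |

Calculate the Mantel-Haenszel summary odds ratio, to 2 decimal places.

6.08

OR_MH = Σ(aᵢdᵢ/nᵢ) / Σ(bᵢcᵢ/nᵢ), where nᵢ is the stratum total.
Stratum 1 (Site A): n = 503; a·d/n = 174·200/503 = 69.1849; b·c/n = 43·86/503 = 7.3519
Stratum 2 (Site B): n = 361; a·d/n = 123·142/361 = 48.3823; b·c/n = 77·19/361 = 4.0526
Stratum 3 (Site C): n = 695; a·d/n = 100·354/695 = 50.9353; b·c/n = 177·64/695 = 16.2993
OR_MH = (69.1849 + 48.3823 + 50.9353) / (7.3519 + 4.0526 + 16.2993) = 168.5024 / 27.7038 = 6.08229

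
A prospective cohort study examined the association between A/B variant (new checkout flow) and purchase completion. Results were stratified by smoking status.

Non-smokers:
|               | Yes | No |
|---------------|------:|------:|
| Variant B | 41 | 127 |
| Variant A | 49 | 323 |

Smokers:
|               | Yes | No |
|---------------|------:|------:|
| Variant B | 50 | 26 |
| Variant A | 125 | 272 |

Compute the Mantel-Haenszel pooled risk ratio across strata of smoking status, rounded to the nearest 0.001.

1.987

RR_MH = Σ(aᵢ·n₀ᵢ/nᵢ) / Σ(cᵢ·n₁ᵢ/nᵢ), with n₁ᵢ = aᵢ+bᵢ (exposed), n₀ᵢ = cᵢ+dᵢ (unexposed), nᵢ = n₁ᵢ+n₀ᵢ.
Stratum 1 (Non-smokers): n₁ = 168, n₀ = 372, n = 540; a·n₀/n = 41·372/540 = 28.2444; c·n₁/n = 49·168/540 = 15.2444
Stratum 2 (Smokers): n₁ = 76, n₀ = 397, n = 473; a·n₀/n = 50·397/473 = 41.9662; c·n₁/n = 125·76/473 = 20.0846
RR_MH = (28.2444 + 41.9662) / (15.2444 + 20.0846) = 70.2106 / 35.3290 = 1.98734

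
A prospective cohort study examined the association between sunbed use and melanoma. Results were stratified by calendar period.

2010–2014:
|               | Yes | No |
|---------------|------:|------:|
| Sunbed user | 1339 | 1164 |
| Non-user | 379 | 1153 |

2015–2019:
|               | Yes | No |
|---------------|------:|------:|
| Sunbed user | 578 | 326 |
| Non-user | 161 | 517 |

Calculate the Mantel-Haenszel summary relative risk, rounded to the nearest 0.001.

RR_MH = Σ(aᵢ·n₀ᵢ/nᵢ) / Σ(cᵢ·n₁ᵢ/nᵢ), with n₁ᵢ = aᵢ+bᵢ (exposed), n₀ᵢ = cᵢ+dᵢ (unexposed), nᵢ = n₁ᵢ+n₀ᵢ.
Stratum 1 (2010–2014): n₁ = 2503, n₀ = 1532, n = 4035; a·n₀/n = 1339·1532/4035 = 508.3886; c·n₁/n = 379·2503/4035 = 235.1021
Stratum 2 (2015–2019): n₁ = 904, n₀ = 678, n = 1582; a·n₀/n = 578·678/1582 = 247.7143; c·n₁/n = 161·904/1582 = 92.0000
RR_MH = (508.3886 + 247.7143) / (235.1021 + 92.0000) = 756.1029 / 327.1021 = 2.31152

2.312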